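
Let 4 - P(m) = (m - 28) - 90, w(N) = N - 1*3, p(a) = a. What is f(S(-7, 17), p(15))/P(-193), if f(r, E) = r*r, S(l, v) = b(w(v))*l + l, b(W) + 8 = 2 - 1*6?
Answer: 847/45 ≈ 18.822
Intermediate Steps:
w(N) = -3 + N (w(N) = N - 3 = -3 + N)
b(W) = -12 (b(W) = -8 + (2 - 1*6) = -8 + (2 - 6) = -8 - 4 = -12)
S(l, v) = -11*l (S(l, v) = -12*l + l = -11*l)
f(r, E) = r**2
P(m) = 122 - m (P(m) = 4 - ((m - 28) - 90) = 4 - ((-28 + m) - 90) = 4 - (-118 + m) = 4 + (118 - m) = 122 - m)
f(S(-7, 17), p(15))/P(-193) = (-11*(-7))**2/(122 - 1*(-193)) = 77**2/(122 + 193) = 5929/315 = 5929*(1/315) = 847/45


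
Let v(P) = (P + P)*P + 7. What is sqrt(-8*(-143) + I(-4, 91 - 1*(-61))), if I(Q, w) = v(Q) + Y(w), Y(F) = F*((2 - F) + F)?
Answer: sqrt(1487) ≈ 38.562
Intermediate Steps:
Y(F) = 2*F (Y(F) = F*2 = 2*F)
v(P) = 7 + 2*P**2 (v(P) = (2*P)*P + 7 = 2*P**2 + 7 = 7 + 2*P**2)
I(Q, w) = 7 + 2*w + 2*Q**2 (I(Q, w) = (7 + 2*Q**2) + 2*w = 7 + 2*w + 2*Q**2)
sqrt(-8*(-143) + I(-4, 91 - 1*(-61))) = sqrt(-8*(-143) + (7 + 2*(91 - 1*(-61)) + 2*(-4)**2)) = sqrt(1144 + (7 + 2*(91 + 61) + 2*16)) = sqrt(1144 + (7 + 2*152 + 32)) = sqrt(1144 + (7 + 304 + 32)) = sqrt(1144 + 343) = sqrt(1487)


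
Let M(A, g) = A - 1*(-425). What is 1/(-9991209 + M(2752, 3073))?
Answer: -1/9988032 ≈ -1.0012e-7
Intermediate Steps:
M(A, g) = 425 + A (M(A, g) = A + 425 = 425 + A)
1/(-9991209 + M(2752, 3073)) = 1/(-9991209 + (425 + 2752)) = 1/(-9991209 + 3177) = 1/(-9988032) = -1/9988032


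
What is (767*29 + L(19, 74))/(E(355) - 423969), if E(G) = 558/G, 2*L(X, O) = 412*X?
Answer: -3095245/50169479 ≈ -0.061696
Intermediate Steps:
L(X, O) = 206*X (L(X, O) = (412*X)/2 = 206*X)
(767*29 + L(19, 74))/(E(355) - 423969) = (767*29 + 206*19)/(558/355 - 423969) = (22243 + 3914)/(558*(1/355) - 423969) = 26157/(558/355 - 423969) = 26157/(-150508437/355) = 26157*(-355/150508437) = -3095245/50169479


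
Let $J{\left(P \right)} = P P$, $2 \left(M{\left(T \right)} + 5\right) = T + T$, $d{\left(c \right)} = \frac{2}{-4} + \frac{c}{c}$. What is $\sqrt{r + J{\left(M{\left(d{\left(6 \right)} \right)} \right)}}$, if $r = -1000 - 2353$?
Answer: $\frac{i \sqrt{13331}}{2} \approx 57.73 i$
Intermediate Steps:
$d{\left(c \right)} = \frac{1}{2}$ ($d{\left(c \right)} = 2 \left(- \frac{1}{4}\right) + 1 = - \frac{1}{2} + 1 = \frac{1}{2}$)
$r = -3353$
$M{\left(T \right)} = -5 + T$ ($M{\left(T \right)} = -5 + \frac{T + T}{2} = -5 + \frac{2 T}{2} = -5 + T$)
$J{\left(P \right)} = P^{2}$
$\sqrt{r + J{\left(M{\left(d{\left(6 \right)} \right)} \right)}} = \sqrt{-3353 + \left(-5 + \frac{1}{2}\right)^{2}} = \sqrt{-3353 + \left(- \frac{9}{2}\right)^{2}} = \sqrt{-3353 + \frac{81}{4}} = \sqrt{- \frac{13331}{4}} = \frac{i \sqrt{13331}}{2}$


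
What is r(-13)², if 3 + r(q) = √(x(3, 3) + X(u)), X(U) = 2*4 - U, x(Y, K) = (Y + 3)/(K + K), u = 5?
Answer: 1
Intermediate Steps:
x(Y, K) = (3 + Y)/(2*K) (x(Y, K) = (3 + Y)/((2*K)) = (3 + Y)*(1/(2*K)) = (3 + Y)/(2*K))
X(U) = 8 - U
r(q) = -1 (r(q) = -3 + √((½)*(3 + 3)/3 + (8 - 1*5)) = -3 + √((½)*(⅓)*6 + (8 - 5)) = -3 + √(1 + 3) = -3 + √4 = -3 + 2 = -1)
r(-13)² = (-1)² = 1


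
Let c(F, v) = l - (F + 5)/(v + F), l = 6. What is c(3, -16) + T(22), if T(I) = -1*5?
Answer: 21/13 ≈ 1.6154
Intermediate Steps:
T(I) = -5
c(F, v) = 6 - (5 + F)/(F + v) (c(F, v) = 6 - (F + 5)/(v + F) = 6 - (5 + F)/(F + v))
c(3, -16) + T(22) = (-5 + 5*3 + 6*(-16))/(3 - 16) - 5 = (-5 + 15 - 96)/(-13) - 5 = -1/13*(-86) - 5 = 86/13 - 5 = 21/13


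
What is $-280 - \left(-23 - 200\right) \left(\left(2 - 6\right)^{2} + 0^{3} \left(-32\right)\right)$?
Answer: $3288$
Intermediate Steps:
$-280 - \left(-23 - 200\right) \left(\left(2 - 6\right)^{2} + 0^{3} \left(-32\right)\right) = -280 - - 223 \left(\left(-4\right)^{2} + 0 \left(-32\right)\right) = -280 - - 223 \left(16 + 0\right) = -280 - \left(-223\right) 16 = -280 - -3568 = -280 + 3568 = 3288$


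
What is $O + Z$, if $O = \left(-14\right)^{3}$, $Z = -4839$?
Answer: $-7583$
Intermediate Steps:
$O = -2744$
$O + Z = -2744 - 4839 = -7583$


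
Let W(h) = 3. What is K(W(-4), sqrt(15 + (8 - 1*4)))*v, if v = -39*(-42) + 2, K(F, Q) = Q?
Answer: 1640*sqrt(19) ≈ 7148.6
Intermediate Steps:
v = 1640 (v = 1638 + 2 = 1640)
K(W(-4), sqrt(15 + (8 - 1*4)))*v = sqrt(15 + (8 - 1*4))*1640 = sqrt(15 + (8 - 4))*1640 = sqrt(15 + 4)*1640 = sqrt(19)*1640 = 1640*sqrt(19)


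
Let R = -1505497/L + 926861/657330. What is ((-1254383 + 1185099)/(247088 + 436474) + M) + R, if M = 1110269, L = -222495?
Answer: 176186425385681545297/158686898374290 ≈ 1.1103e+6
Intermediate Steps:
R = 3796286607/464294090 (R = -1505497/(-222495) + 926861/657330 = -1505497*(-1/222495) + 926861*(1/657330) = 215071/31785 + 926861/657330 = 3796286607/464294090 ≈ 8.1765)
((-1254383 + 1185099)/(247088 + 436474) + M) + R = ((-1254383 + 1185099)/(247088 + 436474) + 1110269) + 3796286607/464294090 = (-69284/683562 + 1110269) + 3796286607/464294090 = (-69284*1/683562 + 1110269) + 3796286607/464294090 = (-34642/341781 + 1110269) + 3796286607/464294090 = 379468814447/341781 + 3796286607/464294090 = 176186425385681545297/158686898374290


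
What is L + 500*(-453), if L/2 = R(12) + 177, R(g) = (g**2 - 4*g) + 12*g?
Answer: -225666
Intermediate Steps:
R(g) = g**2 + 8*g
L = 834 (L = 2*(12*(8 + 12) + 177) = 2*(12*20 + 177) = 2*(240 + 177) = 2*417 = 834)
L + 500*(-453) = 834 + 500*(-453) = 834 - 226500 = -225666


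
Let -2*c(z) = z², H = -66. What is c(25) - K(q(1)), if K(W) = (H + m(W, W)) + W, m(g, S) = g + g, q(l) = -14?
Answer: -409/2 ≈ -204.50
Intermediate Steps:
m(g, S) = 2*g
c(z) = -z²/2
K(W) = -66 + 3*W (K(W) = (-66 + 2*W) + W = -66 + 3*W)
c(25) - K(q(1)) = -½*25² - (-66 + 3*(-14)) = -½*625 - (-66 - 42) = -625/2 - 1*(-108) = -625/2 + 108 = -409/2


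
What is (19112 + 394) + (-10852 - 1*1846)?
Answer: 6808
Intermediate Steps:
(19112 + 394) + (-10852 - 1*1846) = 19506 + (-10852 - 1846) = 19506 - 12698 = 6808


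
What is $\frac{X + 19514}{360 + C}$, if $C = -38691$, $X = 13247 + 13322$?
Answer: $- \frac{15361}{12777} \approx -1.2022$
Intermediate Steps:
$X = 26569$
$\frac{X + 19514}{360 + C} = \frac{26569 + 19514}{360 - 38691} = \frac{46083}{-38331} = 46083 \left(- \frac{1}{38331}\right) = - \frac{15361}{12777}$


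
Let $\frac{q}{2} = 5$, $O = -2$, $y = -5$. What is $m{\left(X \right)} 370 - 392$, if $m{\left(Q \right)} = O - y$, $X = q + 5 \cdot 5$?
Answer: $718$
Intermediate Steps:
$q = 10$ ($q = 2 \cdot 5 = 10$)
$X = 35$ ($X = 10 + 5 \cdot 5 = 10 + 25 = 35$)
$m{\left(Q \right)} = 3$ ($m{\left(Q \right)} = -2 - -5 = -2 + 5 = 3$)
$m{\left(X \right)} 370 - 392 = 3 \cdot 370 - 392 = 1110 - 392 = 718$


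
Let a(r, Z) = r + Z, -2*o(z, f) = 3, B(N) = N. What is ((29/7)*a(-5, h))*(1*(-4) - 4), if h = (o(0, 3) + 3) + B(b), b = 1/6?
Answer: 2320/21 ≈ 110.48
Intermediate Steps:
b = ⅙ ≈ 0.16667
o(z, f) = -3/2 (o(z, f) = -½*3 = -3/2)
h = 5/3 (h = (-3/2 + 3) + ⅙ = 3/2 + ⅙ = 5/3 ≈ 1.6667)
a(r, Z) = Z + r
((29/7)*a(-5, h))*(1*(-4) - 4) = ((29/7)*(5/3 - 5))*(1*(-4) - 4) = ((29*(⅐))*(-10/3))*(-4 - 4) = ((29/7)*(-10/3))*(-8) = -290/21*(-8) = 2320/21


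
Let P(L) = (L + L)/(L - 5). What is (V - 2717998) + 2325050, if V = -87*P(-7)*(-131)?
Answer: -759303/2 ≈ -3.7965e+5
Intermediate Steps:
P(L) = 2*L/(-5 + L) (P(L) = (2*L)/(-5 + L) = 2*L/(-5 + L))
V = 26593/2 (V = -174*(-7)/(-5 - 7)*(-131) = -174*(-7)/(-12)*(-131) = -174*(-7)*(-1)/12*(-131) = -87*7/6*(-131) = -203/2*(-131) = 26593/2 ≈ 13297.)
(V - 2717998) + 2325050 = (26593/2 - 2717998) + 2325050 = -5409403/2 + 2325050 = -759303/2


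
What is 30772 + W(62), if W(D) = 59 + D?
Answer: 30893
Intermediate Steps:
30772 + W(62) = 30772 + (59 + 62) = 30772 + 121 = 30893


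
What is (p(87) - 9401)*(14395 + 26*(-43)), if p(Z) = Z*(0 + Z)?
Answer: -24323464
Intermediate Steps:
p(Z) = Z**2 (p(Z) = Z*Z = Z**2)
(p(87) - 9401)*(14395 + 26*(-43)) = (87**2 - 9401)*(14395 + 26*(-43)) = (7569 - 9401)*(14395 - 1118) = -1832*13277 = -24323464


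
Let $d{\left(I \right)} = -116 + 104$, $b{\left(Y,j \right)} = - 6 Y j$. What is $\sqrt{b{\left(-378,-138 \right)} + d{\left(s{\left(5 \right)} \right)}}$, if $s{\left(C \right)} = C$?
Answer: $2 i \sqrt{78249} \approx 559.46 i$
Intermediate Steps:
$b{\left(Y,j \right)} = - 6 Y j$
$d{\left(I \right)} = -12$
$\sqrt{b{\left(-378,-138 \right)} + d{\left(s{\left(5 \right)} \right)}} = \sqrt{\left(-6\right) \left(-378\right) \left(-138\right) - 12} = \sqrt{-312984 - 12} = \sqrt{-312996} = 2 i \sqrt{78249}$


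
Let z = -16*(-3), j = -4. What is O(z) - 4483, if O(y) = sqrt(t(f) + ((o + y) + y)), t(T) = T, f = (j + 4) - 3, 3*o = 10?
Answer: -4483 + 17*sqrt(3)/3 ≈ -4473.2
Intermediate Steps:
o = 10/3 (o = (1/3)*10 = 10/3 ≈ 3.3333)
f = -3 (f = (-4 + 4) - 3 = 0 - 3 = -3)
z = 48
O(y) = sqrt(1/3 + 2*y) (O(y) = sqrt(-3 + ((10/3 + y) + y)) = sqrt(-3 + (10/3 + 2*y)) = sqrt(1/3 + 2*y))
O(z) - 4483 = sqrt(3 + 18*48)/3 - 4483 = sqrt(3 + 864)/3 - 4483 = sqrt(867)/3 - 4483 = (17*sqrt(3))/3 - 4483 = 17*sqrt(3)/3 - 4483 = -4483 + 17*sqrt(3)/3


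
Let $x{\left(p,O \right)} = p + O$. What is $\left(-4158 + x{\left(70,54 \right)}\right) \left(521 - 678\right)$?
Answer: $633338$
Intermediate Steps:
$x{\left(p,O \right)} = O + p$
$\left(-4158 + x{\left(70,54 \right)}\right) \left(521 - 678\right) = \left(-4158 + \left(54 + 70\right)\right) \left(521 - 678\right) = \left(-4158 + 124\right) \left(-157\right) = \left(-4034\right) \left(-157\right) = 633338$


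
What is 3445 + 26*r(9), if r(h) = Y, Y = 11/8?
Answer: 13923/4 ≈ 3480.8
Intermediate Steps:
Y = 11/8 (Y = 11*(1/8) = 11/8 ≈ 1.3750)
r(h) = 11/8
3445 + 26*r(9) = 3445 + 26*(11/8) = 3445 + 143/4 = 13923/4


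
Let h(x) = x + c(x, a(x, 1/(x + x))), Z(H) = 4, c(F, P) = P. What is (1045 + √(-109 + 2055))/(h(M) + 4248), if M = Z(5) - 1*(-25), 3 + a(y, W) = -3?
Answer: 1045/4271 + √1946/4271 ≈ 0.25500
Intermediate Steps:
a(y, W) = -6 (a(y, W) = -3 - 3 = -6)
M = 29 (M = 4 - 1*(-25) = 4 + 25 = 29)
h(x) = -6 + x (h(x) = x - 6 = -6 + x)
(1045 + √(-109 + 2055))/(h(M) + 4248) = (1045 + √(-109 + 2055))/((-6 + 29) + 4248) = (1045 + √1946)/(23 + 4248) = (1045 + √1946)/4271 = (1045 + √1946)*(1/4271) = 1045/4271 + √1946/4271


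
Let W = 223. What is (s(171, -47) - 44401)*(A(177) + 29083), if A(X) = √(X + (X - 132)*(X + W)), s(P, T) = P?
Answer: -1286341090 - 44230*√18177 ≈ -1.2923e+9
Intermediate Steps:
A(X) = √(X + (-132 + X)*(223 + X)) (A(X) = √(X + (X - 132)*(X + 223)) = √(X + (-132 + X)*(223 + X)))
(s(171, -47) - 44401)*(A(177) + 29083) = (171 - 44401)*(√(-29436 + 177² + 92*177) + 29083) = -44230*(√(-29436 + 31329 + 16284) + 29083) = -44230*(√18177 + 29083) = -44230*(29083 + √18177) = -1286341090 - 44230*√18177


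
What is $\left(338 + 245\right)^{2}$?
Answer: $339889$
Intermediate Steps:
$\left(338 + 245\right)^{2} = 583^{2} = 339889$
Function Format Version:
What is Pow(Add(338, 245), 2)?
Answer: 339889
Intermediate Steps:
Pow(Add(338, 245), 2) = Pow(583, 2) = 339889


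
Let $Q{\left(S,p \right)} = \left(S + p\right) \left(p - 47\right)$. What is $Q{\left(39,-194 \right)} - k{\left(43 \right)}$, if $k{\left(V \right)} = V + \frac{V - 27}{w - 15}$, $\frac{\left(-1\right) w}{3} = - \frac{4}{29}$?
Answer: $\frac{15783440}{423} \approx 37313.0$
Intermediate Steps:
$w = \frac{12}{29}$ ($w = - 3 \left(- \frac{4}{29}\right) = - 3 \left(\left(-4\right) \frac{1}{29}\right) = \left(-3\right) \left(- \frac{4}{29}\right) = \frac{12}{29} \approx 0.41379$)
$Q{\left(S,p \right)} = \left(-47 + p\right) \left(S + p\right)$ ($Q{\left(S,p \right)} = \left(S + p\right) \left(-47 + p\right) = \left(-47 + p\right) \left(S + p\right)$)
$k{\left(V \right)} = \frac{87}{47} + \frac{394 V}{423}$ ($k{\left(V \right)} = V + \frac{V - 27}{\frac{12}{29} - 15} = V + \frac{-27 + V}{- \frac{423}{29}} = V + \left(-27 + V\right) \left(- \frac{29}{423}\right) = V - \left(- \frac{87}{47} + \frac{29 V}{423}\right) = \frac{87}{47} + \frac{394 V}{423}$)
$Q{\left(39,-194 \right)} - k{\left(43 \right)} = \left(\left(-194\right)^{2} - 1833 - -9118 + 39 \left(-194\right)\right) - \left(\frac{87}{47} + \frac{394}{423} \cdot 43\right) = \left(37636 - 1833 + 9118 - 7566\right) - \left(\frac{87}{47} + \frac{16942}{423}\right) = 37355 - \frac{17725}{423} = \frac{15783440}{423}$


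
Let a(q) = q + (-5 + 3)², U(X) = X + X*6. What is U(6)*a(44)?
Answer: 2016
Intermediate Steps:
U(X) = 7*X (U(X) = X + 6*X = 7*X)
a(q) = 4 + q (a(q) = q + (-2)² = q + 4 = 4 + q)
U(6)*a(44) = (7*6)*(4 + 44) = 42*48 = 2016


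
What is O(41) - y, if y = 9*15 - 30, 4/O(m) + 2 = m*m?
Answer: -176291/1679 ≈ -105.00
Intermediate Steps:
O(m) = 4/(-2 + m**2) (O(m) = 4/(-2 + m*m) = 4/(-2 + m**2))
y = 105 (y = 135 - 30 = 105)
O(41) - y = 4/(-2 + 41**2) - 1*105 = 4/(-2 + 1681) - 105 = 4/1679 - 105 = -176291/1679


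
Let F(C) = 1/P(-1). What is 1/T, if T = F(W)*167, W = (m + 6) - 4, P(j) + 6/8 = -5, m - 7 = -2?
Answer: -23/668 ≈ -0.034431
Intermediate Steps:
m = 5 (m = 7 - 2 = 5)
P(j) = -23/4 (P(j) = -3/4 - 5 = -23/4)
W = 7 (W = (5 + 6) - 4 = 11 - 4 = 7)
F(C) = -4/23 (F(C) = 1/(-23/4) = -4/23)
T = -668/23 (T = -4/23*167 = -668/23 ≈ -29.043)
1/T = 1/(-668/23) = -23/668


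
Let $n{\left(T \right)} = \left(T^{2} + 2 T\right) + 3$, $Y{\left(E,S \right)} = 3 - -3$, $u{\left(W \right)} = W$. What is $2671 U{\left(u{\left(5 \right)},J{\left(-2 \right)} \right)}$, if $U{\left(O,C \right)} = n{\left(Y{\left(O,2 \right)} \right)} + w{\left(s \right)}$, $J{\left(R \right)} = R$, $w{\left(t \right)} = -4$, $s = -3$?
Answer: $125537$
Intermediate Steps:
$Y{\left(E,S \right)} = 6$ ($Y{\left(E,S \right)} = 3 + 3 = 6$)
$n{\left(T \right)} = 3 + T^{2} + 2 T$
$U{\left(O,C \right)} = 47$ ($U{\left(O,C \right)} = \left(3 + 6^{2} + 2 \cdot 6\right) - 4 = \left(3 + 36 + 12\right) - 4 = 51 - 4 = 47$)
$2671 U{\left(u{\left(5 \right)},J{\left(-2 \right)} \right)} = 2671 \cdot 47 = 125537$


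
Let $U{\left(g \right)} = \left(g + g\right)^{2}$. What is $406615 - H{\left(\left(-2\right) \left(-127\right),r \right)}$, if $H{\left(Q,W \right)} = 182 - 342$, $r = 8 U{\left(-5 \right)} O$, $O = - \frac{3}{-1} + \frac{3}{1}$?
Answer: $406775$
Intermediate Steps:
$U{\left(g \right)} = 4 g^{2}$ ($U{\left(g \right)} = \left(2 g\right)^{2} = 4 g^{2}$)
$O = 6$ ($O = \left(-3\right) \left(-1\right) + 3 \cdot 1 = 3 + 3 = 6$)
$r = 4800$ ($r = 8 \cdot 4 \left(-5\right)^{2} \cdot 6 = 8 \cdot 4 \cdot 25 \cdot 6 = 8 \cdot 100 \cdot 6 = 800 \cdot 6 = 4800$)
$H{\left(Q,W \right)} = -160$
$406615 - H{\left(\left(-2\right) \left(-127\right),r \right)} = 406615 - -160 = 406615 + 160 = 406775$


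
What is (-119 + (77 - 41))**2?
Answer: 6889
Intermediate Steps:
(-119 + (77 - 41))**2 = (-119 + 36)**2 = (-83)**2 = 6889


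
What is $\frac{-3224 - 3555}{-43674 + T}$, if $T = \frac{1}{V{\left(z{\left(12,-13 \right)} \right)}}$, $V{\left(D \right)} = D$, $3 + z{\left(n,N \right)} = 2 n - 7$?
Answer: $\frac{94906}{611435} \approx 0.15522$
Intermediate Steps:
$z{\left(n,N \right)} = -10 + 2 n$ ($z{\left(n,N \right)} = -3 + \left(2 n - 7\right) = -3 + \left(-7 + 2 n\right) = -10 + 2 n$)
$T = \frac{1}{14}$ ($T = \frac{1}{-10 + 2 \cdot 12} = \frac{1}{-10 + 24} = \frac{1}{14} \approx 0.071429$)
$\frac{-3224 - 3555}{-43674 + T} = \frac{-3224 - 3555}{-43674 + \frac{1}{14}} = - \frac{6779}{- \frac{611435}{14}} = \left(-6779\right) \left(- \frac{14}{611435}\right) = \frac{94906}{611435}$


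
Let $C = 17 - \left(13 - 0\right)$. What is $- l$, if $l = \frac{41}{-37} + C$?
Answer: $- \frac{107}{37} \approx -2.8919$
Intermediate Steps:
$C = 4$ ($C = 17 - \left(13 + 0\right) = 17 - 13 = 4$)
$l = \frac{107}{37}$ ($l = \frac{41}{-37} + 4 = 41 \left(- \frac{1}{37}\right) + 4 = - \frac{41}{37} + 4 = \frac{107}{37} \approx 2.8919$)
$- l = \left(-1\right) \frac{107}{37} = - \frac{107}{37}$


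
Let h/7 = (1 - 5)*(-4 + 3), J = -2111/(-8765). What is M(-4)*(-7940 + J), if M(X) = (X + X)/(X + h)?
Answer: 69591989/26295 ≈ 2646.6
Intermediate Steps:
J = 2111/8765 (J = -2111*(-1/8765) = 2111/8765 ≈ 0.24084)
h = 28 (h = 7*((1 - 5)*(-4 + 3)) = 7*(-4*(-1)) = 7*4 = 28)
M(X) = 2*X/(28 + X) (M(X) = (X + X)/(X + 28) = (2*X)/(28 + X) = 2*X/(28 + X))
M(-4)*(-7940 + J) = (2*(-4)/(28 - 4))*(-7940 + 2111/8765) = (2*(-4)/24)*(-69591989/8765) = (2*(-4)*(1/24))*(-69591989/8765) = -⅓*(-69591989/8765) = 69591989/26295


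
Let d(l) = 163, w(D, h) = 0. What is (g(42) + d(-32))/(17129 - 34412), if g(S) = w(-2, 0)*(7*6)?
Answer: -163/17283 ≈ -0.0094312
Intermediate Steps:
g(S) = 0 (g(S) = 0*(7*6) = 0*42 = 0)
(g(42) + d(-32))/(17129 - 34412) = (0 + 163)/(17129 - 34412) = 163/(-17283) = 163*(-1/17283) = -163/17283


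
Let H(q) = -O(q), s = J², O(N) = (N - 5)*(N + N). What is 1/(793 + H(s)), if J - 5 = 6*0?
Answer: -1/207 ≈ -0.0048309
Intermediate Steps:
J = 5 (J = 5 + 6*0 = 5 + 0 = 5)
O(N) = 2*N*(-5 + N) (O(N) = (-5 + N)*(2*N) = 2*N*(-5 + N))
s = 25 (s = 5² = 25)
H(q) = -2*q*(-5 + q)
1/(793 + H(s)) = 1/(793 + 2*25*(5 - 1*25)) = 1/(793 + 2*25*(5 - 25)) = 1/(793 + 2*25*(-20)) = 1/(793 - 1000) = 1/(-207) = -1/207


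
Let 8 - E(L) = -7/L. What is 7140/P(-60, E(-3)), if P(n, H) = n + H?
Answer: -21420/163 ≈ -131.41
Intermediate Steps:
E(L) = 8 + 7/L (E(L) = 8 - (-7)/L = 8 + 7/L)
P(n, H) = H + n
7140/P(-60, E(-3)) = 7140/((8 + 7/(-3)) - 60) = 7140/((8 + 7*(-⅓)) - 60) = 7140/((8 - 7/3) - 60) = 7140/(17/3 - 60) = 7140/(-163/3) = 7140*(-3/163) = -21420/163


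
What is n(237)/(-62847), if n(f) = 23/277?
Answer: -23/17408619 ≈ -1.3212e-6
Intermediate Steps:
n(f) = 23/277 (n(f) = 23*(1/277) = 23/277)
n(237)/(-62847) = (23/277)/(-62847) = (23/277)*(-1/62847) = -23/17408619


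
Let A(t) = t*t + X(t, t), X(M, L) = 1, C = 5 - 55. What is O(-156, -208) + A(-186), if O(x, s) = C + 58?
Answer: 34605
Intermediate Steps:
C = -50
O(x, s) = 8 (O(x, s) = -50 + 58 = 8)
A(t) = 1 + t**2 (A(t) = t*t + 1 = t**2 + 1 = 1 + t**2)
O(-156, -208) + A(-186) = 8 + (1 + (-186)**2) = 8 + (1 + 34596) = 8 + 34597 = 34605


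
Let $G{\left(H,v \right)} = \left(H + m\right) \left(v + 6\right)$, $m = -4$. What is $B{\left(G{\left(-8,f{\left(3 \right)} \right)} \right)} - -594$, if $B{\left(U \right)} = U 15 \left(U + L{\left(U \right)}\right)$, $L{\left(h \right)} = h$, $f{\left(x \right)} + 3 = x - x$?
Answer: $39474$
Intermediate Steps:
$f{\left(x \right)} = -3$ ($f{\left(x \right)} = -3 + \left(x - x\right) = -3 + 0 = -3$)
$G{\left(H,v \right)} = \left(-4 + H\right) \left(6 + v\right)$ ($G{\left(H,v \right)} = \left(H - 4\right) \left(v + 6\right) = \left(-4 + H\right) \left(6 + v\right)$)
$B{\left(U \right)} = 30 U^{2}$ ($B{\left(U \right)} = U 15 \left(U + U\right) = 15 U 2 U = 30 U^{2}$)
$B{\left(G{\left(-8,f{\left(3 \right)} \right)} \right)} - -594 = 30 \left(-24 - -12 + 6 \left(-8\right) - -24\right)^{2} - -594 = 30 \left(-24 + 12 - 48 + 24\right)^{2} + 594 = 30 \left(-36\right)^{2} + 594 = 30 \cdot 1296 + 594 = 38880 + 594 = 39474$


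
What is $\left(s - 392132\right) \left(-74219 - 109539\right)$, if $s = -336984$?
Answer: $133980897928$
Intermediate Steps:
$\left(s - 392132\right) \left(-74219 - 109539\right) = \left(-336984 - 392132\right) \left(-74219 - 109539\right) = \left(-729116\right) \left(-183758\right) = 133980897928$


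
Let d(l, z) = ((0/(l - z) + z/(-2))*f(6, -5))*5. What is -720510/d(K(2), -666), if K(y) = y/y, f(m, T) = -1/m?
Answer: 96068/37 ≈ 2596.4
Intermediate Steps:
K(y) = 1
d(l, z) = 5*z/12 (d(l, z) = ((0/(l - z) + z/(-2))*(-1/6))*5 = ((0 + z*(-½))*(-1*⅙))*5 = ((0 - z/2)*(-⅙))*5 = (-z/2*(-⅙))*5 = (z/12)*5 = 5*z/12)
-720510/d(K(2), -666) = -720510/((5/12)*(-666)) = -720510/(-555/2) = -720510*(-2/555) = 96068/37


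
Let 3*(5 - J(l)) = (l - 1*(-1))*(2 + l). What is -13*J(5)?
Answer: 117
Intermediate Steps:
J(l) = 5 - (1 + l)*(2 + l)/3 (J(l) = 5 - (l - 1*(-1))*(2 + l)/3 = 5 - (l + 1)*(2 + l)/3 = 5 - (1 + l)*(2 + l)/3)
-13*J(5) = -13*(13/3 - 1*5 - ⅓*5²) = -13*(13/3 - 5 - ⅓*25) = -13*(13/3 - 5 - 25/3) = -13*(-9) = 117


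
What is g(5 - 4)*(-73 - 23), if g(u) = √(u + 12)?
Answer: -96*√13 ≈ -346.13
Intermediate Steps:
g(u) = √(12 + u)
g(5 - 4)*(-73 - 23) = √(12 + (5 - 4))*(-73 - 23) = √(12 + 1)*(-96) = √13*(-96) = -96*√13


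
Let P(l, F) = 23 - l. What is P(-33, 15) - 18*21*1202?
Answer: -454300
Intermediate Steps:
P(-33, 15) - 18*21*1202 = (23 - 1*(-33)) - 18*21*1202 = (23 + 33) - 378*1202 = 56 - 454356 = -454300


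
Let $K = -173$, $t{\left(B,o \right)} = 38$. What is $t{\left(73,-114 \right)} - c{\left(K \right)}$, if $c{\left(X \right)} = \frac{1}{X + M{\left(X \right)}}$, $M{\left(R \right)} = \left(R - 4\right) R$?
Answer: $\frac{1157023}{30448} \approx 38.0$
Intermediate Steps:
$M{\left(R \right)} = R \left(-4 + R\right)$ ($M{\left(R \right)} = \left(-4 + R\right) R = R \left(-4 + R\right)$)
$c{\left(X \right)} = \frac{1}{X + X \left(-4 + X\right)}$
$t{\left(73,-114 \right)} - c{\left(K \right)} = 38 - \frac{1}{\left(-173\right) \left(-3 - 173\right)} = 38 - - \frac{1}{173 \left(-176\right)} = 38 - \left(- \frac{1}{173}\right) \left(- \frac{1}{176}\right) = 38 - \frac{1}{30448} = \frac{1157023}{30448}$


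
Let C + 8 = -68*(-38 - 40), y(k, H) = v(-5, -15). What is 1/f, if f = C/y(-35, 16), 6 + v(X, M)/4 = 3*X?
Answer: -21/1324 ≈ -0.015861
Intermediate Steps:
v(X, M) = -24 + 12*X (v(X, M) = -24 + 4*(3*X) = -24 + 12*X)
y(k, H) = -84 (y(k, H) = -24 + 12*(-5) = -24 - 60 = -84)
C = 5296 (C = -8 - 68*(-38 - 40) = -8 - 68*(-78) = -8 + 5304 = 5296)
f = -1324/21 (f = 5296/(-84) = 5296*(-1/84) = -1324/21 ≈ -63.048)
1/f = 1/(-1324/21) = -21/1324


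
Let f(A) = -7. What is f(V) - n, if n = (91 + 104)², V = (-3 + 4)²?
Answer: -38032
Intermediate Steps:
V = 1 (V = 1² = 1)
n = 38025 (n = 195² = 38025)
f(V) - n = -7 - 1*38025 = -7 - 38025 = -38032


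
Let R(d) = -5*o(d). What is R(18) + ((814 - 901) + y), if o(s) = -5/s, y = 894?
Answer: 14551/18 ≈ 808.39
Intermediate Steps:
R(d) = 25/d (R(d) = -(-25)/d = 25/d)
R(18) + ((814 - 901) + y) = 25/18 + ((814 - 901) + 894) = 25*(1/18) + (-87 + 894) = 25/18 + 807 = 14551/18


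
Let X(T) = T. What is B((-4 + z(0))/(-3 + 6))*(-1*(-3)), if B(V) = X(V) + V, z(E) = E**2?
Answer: -8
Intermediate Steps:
B(V) = 2*V (B(V) = V + V = 2*V)
B((-4 + z(0))/(-3 + 6))*(-1*(-3)) = (2*((-4 + 0**2)/(-3 + 6)))*(-1*(-3)) = (2*((-4 + 0)/3))*3 = (2*(-4*1/3))*3 = (2*(-4/3))*3 = -8/3*3 = -8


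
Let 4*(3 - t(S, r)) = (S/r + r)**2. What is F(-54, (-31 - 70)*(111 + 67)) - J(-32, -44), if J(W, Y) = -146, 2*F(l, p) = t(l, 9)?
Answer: 1171/8 ≈ 146.38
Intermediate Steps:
t(S, r) = 3 - (r + S/r)**2/4 (t(S, r) = 3 - (S/r + r)**2/4 = 3 - (r + S/r)**2/4)
F(l, p) = 3/2 - (81 + l)**2/648 (F(l, p) = (3 - 1/4*(l + 9**2)**2/9**2)/2 = (3 - 1/4*1/81*(l + 81)**2)/2 = (3 - 1/4*1/81*(81 + l)**2)/2 = (3 - (81 + l)**2/324)/2 = 3/2 - (81 + l)**2/648)
F(-54, (-31 - 70)*(111 + 67)) - J(-32, -44) = (3/2 - (81 - 54)**2/648) - 1*(-146) = (3/2 - 1/648*27**2) + 146 = (3/2 - 1/648*729) + 146 = (3/2 - 9/8) + 146 = 3/8 + 146 = 1171/8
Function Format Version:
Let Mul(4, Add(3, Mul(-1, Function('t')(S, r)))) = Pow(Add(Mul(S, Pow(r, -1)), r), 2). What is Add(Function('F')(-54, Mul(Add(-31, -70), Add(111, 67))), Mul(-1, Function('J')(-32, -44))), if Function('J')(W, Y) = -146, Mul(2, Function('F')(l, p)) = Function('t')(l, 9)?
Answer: Rational(1171, 8) ≈ 146.38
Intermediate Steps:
Function('t')(S, r) = Add(3, Mul(Rational(-1, 4), Pow(Add(r, Mul(S, Pow(r, -1))), 2))) (Function('t')(S, r) = Add(3, Mul(Rational(-1, 4), Pow(Add(Mul(S, Pow(r, -1)), r), 2))) = Add(3, Mul(Rational(-1, 4), Pow(Add(r, Mul(S, Pow(r, -1))), 2))))
Function('F')(l, p) = Add(Rational(3, 2), Mul(Rational(-1, 648), Pow(Add(81, l), 2))) (Function('F')(l, p) = Mul(Rational(1, 2), Add(3, Mul(Rational(-1, 4), Pow(9, -2), Pow(Add(l, Pow(9, 2)), 2)))) = Mul(Rational(1, 2), Add(3, Mul(Rational(-1, 4), Rational(1, 81), Pow(Add(l, 81), 2)))) = Mul(Rational(1, 2), Add(3, Mul(Rational(-1, 4), Rational(1, 81), Pow(Add(81, l), 2)))) = Mul(Rational(1, 2), Add(3, Mul(Rational(-1, 324), Pow(Add(81, l), 2)))) = Add(Rational(3, 2), Mul(Rational(-1, 648), Pow(Add(81, l), 2))))
Add(Function('F')(-54, Mul(Add(-31, -70), Add(111, 67))), Mul(-1, Function('J')(-32, -44))) = Add(Add(Rational(3, 2), Mul(Rational(-1, 648), Pow(Add(81, -54), 2))), Mul(-1, -146)) = Add(Add(Rational(3, 2), Mul(Rational(-1, 648), Pow(27, 2))), 146) = Add(Add(Rational(3, 2), Mul(Rational(-1, 648), 729)), 146) = Add(Add(Rational(3, 2), Rational(-9, 8)), 146) = Add(Rational(3, 8), 146) = Rational(1171, 8)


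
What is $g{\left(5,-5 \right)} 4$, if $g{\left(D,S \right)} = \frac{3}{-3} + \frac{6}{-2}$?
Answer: $-16$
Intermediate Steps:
$g{\left(D,S \right)} = -4$ ($g{\left(D,S \right)} = 3 \left(- \frac{1}{3}\right) + 6 \left(- \frac{1}{2}\right) = -1 - 3 = -4$)
$g{\left(5,-5 \right)} 4 = \left(-4\right) 4 = -16$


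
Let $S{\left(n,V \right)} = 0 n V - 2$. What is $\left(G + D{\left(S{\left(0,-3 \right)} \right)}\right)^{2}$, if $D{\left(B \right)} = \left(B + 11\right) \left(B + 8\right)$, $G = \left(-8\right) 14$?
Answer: $3364$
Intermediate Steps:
$S{\left(n,V \right)} = -2$ ($S{\left(n,V \right)} = 0 V - 2 = 0 - 2 = -2$)
$G = -112$
$D{\left(B \right)} = \left(8 + B\right) \left(11 + B\right)$ ($D{\left(B \right)} = \left(11 + B\right) \left(8 + B\right) = \left(8 + B\right) \left(11 + B\right)$)
$\left(G + D{\left(S{\left(0,-3 \right)} \right)}\right)^{2} = \left(-112 + \left(88 + \left(-2\right)^{2} + 19 \left(-2\right)\right)\right)^{2} = \left(-112 + \left(88 + 4 - 38\right)\right)^{2} = \left(-112 + 54\right)^{2} = \left(-58\right)^{2} = 3364$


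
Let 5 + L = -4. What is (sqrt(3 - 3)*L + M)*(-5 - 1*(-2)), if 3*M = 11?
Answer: -11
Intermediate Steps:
L = -9 (L = -5 - 4 = -9)
M = 11/3 (M = (1/3)*11 = 11/3 ≈ 3.6667)
(sqrt(3 - 3)*L + M)*(-5 - 1*(-2)) = (sqrt(3 - 3)*(-9) + 11/3)*(-5 - 1*(-2)) = (sqrt(0)*(-9) + 11/3)*(-5 + 2) = (0*(-9) + 11/3)*(-3) = (0 + 11/3)*(-3) = (11/3)*(-3) = -11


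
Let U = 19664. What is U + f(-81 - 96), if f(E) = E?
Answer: 19487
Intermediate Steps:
U + f(-81 - 96) = 19664 + (-81 - 96) = 19664 - 177 = 19487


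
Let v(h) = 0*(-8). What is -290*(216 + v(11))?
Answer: -62640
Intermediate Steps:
v(h) = 0
-290*(216 + v(11)) = -290*(216 + 0) = -290*216 = -62640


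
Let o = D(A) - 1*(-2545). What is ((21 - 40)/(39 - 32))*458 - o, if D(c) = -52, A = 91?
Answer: -26153/7 ≈ -3736.1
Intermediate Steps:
o = 2493 (o = -52 - 1*(-2545) = -52 + 2545 = 2493)
((21 - 40)/(39 - 32))*458 - o = ((21 - 40)/(39 - 32))*458 - 1*2493 = -19/7*458 - 2493 = -8702/7 - 2493 = -26153/7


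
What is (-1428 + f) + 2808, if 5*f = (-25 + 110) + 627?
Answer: 7612/5 ≈ 1522.4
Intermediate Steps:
f = 712/5 (f = ((-25 + 110) + 627)/5 = (85 + 627)/5 = (⅕)*712 = 712/5 ≈ 142.40)
(-1428 + f) + 2808 = (-1428 + 712/5) + 2808 = -6428/5 + 2808 = 7612/5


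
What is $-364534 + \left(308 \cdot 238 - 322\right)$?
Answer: $-291552$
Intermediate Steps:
$-364534 + \left(308 \cdot 238 - 322\right) = -364534 + \left(73304 - 322\right) = -364534 + 72982 = -291552$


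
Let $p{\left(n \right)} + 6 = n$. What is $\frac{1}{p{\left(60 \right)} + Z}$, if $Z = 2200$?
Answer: $\frac{1}{2254} \approx 0.00044366$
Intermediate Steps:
$p{\left(n \right)} = -6 + n$
$\frac{1}{p{\left(60 \right)} + Z} = \frac{1}{\left(-6 + 60\right) + 2200} = \frac{1}{54 + 2200} = \frac{1}{2254}$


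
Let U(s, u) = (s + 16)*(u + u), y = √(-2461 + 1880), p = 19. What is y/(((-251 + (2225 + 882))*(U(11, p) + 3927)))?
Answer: I*√581/14145768 ≈ 1.704e-6*I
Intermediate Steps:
y = I*√581 (y = √(-581) = I*√581 ≈ 24.104*I)
U(s, u) = 2*u*(16 + s) (U(s, u) = (16 + s)*(2*u) = 2*u*(16 + s))
y/(((-251 + (2225 + 882))*(U(11, p) + 3927))) = (I*√581)/(((-251 + (2225 + 882))*(2*19*(16 + 11) + 3927))) = (I*√581)/(((-251 + 3107)*(2*19*27 + 3927))) = (I*√581)/((2856*(1026 + 3927))) = (I*√581)/((2856*4953)) = (I*√581)/14145768 = (I*√581)*(1/14145768) = I*√581/14145768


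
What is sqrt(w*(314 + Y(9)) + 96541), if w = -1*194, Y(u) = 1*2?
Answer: sqrt(35237) ≈ 187.72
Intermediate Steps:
Y(u) = 2
w = -194
sqrt(w*(314 + Y(9)) + 96541) = sqrt(-194*(314 + 2) + 96541) = sqrt(-194*316 + 96541) = sqrt(-61304 + 96541) = sqrt(35237)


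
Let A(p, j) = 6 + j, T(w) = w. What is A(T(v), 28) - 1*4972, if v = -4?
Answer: -4938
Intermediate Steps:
A(T(v), 28) - 1*4972 = (6 + 28) - 1*4972 = 34 - 4972 = -4938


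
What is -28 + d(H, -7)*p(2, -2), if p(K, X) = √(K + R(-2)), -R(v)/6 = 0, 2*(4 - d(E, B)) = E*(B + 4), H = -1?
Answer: -28 + 5*√2/2 ≈ -24.464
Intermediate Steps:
d(E, B) = 4 - E*(4 + B)/2 (d(E, B) = 4 - E*(B + 4)/2 = 4 - E*(4 + B)/2)
R(v) = 0 (R(v) = -6*0 = 0)
p(K, X) = √K (p(K, X) = √(K + 0) = √K)
-28 + d(H, -7)*p(2, -2) = -28 + (4 - 2*(-1) - ½*(-7)*(-1))*√2 = -28 + (4 + 2 - 7/2)*√2 = -28 + 5*√2/2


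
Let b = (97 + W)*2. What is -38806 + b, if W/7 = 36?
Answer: -38108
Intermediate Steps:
W = 252 (W = 7*36 = 252)
b = 698 (b = (97 + 252)*2 = 349*2 = 698)
-38806 + b = -38806 + 698 = -38108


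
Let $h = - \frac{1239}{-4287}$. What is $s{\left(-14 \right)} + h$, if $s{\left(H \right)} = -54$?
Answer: $- \frac{76753}{1429} \approx -53.711$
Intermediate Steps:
$h = \frac{413}{1429}$ ($h = \left(-1239\right) \left(- \frac{1}{4287}\right) = \frac{413}{1429} \approx 0.28901$)
$s{\left(-14 \right)} + h = -54 + \frac{413}{1429} = - \frac{76753}{1429}$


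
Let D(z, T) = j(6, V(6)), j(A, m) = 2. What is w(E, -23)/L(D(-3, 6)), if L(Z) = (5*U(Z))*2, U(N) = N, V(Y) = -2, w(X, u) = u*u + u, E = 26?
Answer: 253/10 ≈ 25.300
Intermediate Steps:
w(X, u) = u + u² (w(X, u) = u² + u = u + u²)
D(z, T) = 2
L(Z) = 10*Z (L(Z) = (5*Z)*2 = 10*Z)
w(E, -23)/L(D(-3, 6)) = (-23*(1 - 23))/((10*2)) = -23*(-22)/20 = 506*(1/20) = 253/10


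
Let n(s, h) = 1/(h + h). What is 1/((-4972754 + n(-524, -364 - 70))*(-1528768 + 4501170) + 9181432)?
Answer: -434/6414960404581585 ≈ -6.7654e-14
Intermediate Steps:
n(s, h) = 1/(2*h)
1/((-4972754 + n(-524, -364 - 70))*(-1528768 + 4501170) + 9181432) = 1/((-4972754 + 1/(2*(-364 - 70)))*(-1528768 + 4501170) + 9181432) = 1/((-4972754 + (½)/(-434))*2972402 + 9181432) = 1/((-4972754 + (½)*(-1/434))*2972402 + 9181432) = 1/((-4972754 - 1/868)*2972402 + 9181432) = 1/(-4316350473/868*2972402 + 9181432) = 1/(-6414964389323073/434 + 9181432) = 1/(-6414960404581585/434) = -434/6414960404581585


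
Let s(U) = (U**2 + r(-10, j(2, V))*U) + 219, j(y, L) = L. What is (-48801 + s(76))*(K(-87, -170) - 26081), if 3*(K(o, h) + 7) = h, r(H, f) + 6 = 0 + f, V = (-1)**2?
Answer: 3387250724/3 ≈ 1.1291e+9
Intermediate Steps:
V = 1
r(H, f) = -6 + f (r(H, f) = -6 + (0 + f) = -6 + f)
K(o, h) = -7 + h/3
s(U) = 219 + U**2 - 5*U (s(U) = (U**2 + (-6 + 1)*U) + 219 = (U**2 - 5*U) + 219 = 219 + U**2 - 5*U)
(-48801 + s(76))*(K(-87, -170) - 26081) = (-48801 + (219 + 76**2 - 5*76))*((-7 + (1/3)*(-170)) - 26081) = (-48801 + (219 + 5776 - 380))*((-7 - 170/3) - 26081) = (-48801 + 5615)*(-191/3 - 26081) = -43186*(-78434/3) = 3387250724/3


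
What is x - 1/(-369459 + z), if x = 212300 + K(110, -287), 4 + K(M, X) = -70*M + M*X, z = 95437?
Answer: 47412930573/274022 ≈ 1.7303e+5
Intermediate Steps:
K(M, X) = -4 - 70*M + M*X (K(M, X) = -4 + (-70*M + M*X) = -4 - 70*M + M*X)
x = 173026 (x = 212300 + (-4 - 70*110 + 110*(-287)) = 212300 + (-4 - 7700 - 31570) = 212300 - 39274 = 173026)
x - 1/(-369459 + z) = 173026 - 1/(-369459 + 95437) = 173026 - 1/(-274022) = 173026 - 1*(-1/274022) = 173026 + 1/274022 = 47412930573/274022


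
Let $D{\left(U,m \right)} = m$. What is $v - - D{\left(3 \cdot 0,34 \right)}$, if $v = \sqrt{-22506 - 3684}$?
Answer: $34 + 3 i \sqrt{2910} \approx 34.0 + 161.83 i$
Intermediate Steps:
$v = 3 i \sqrt{2910}$ ($v = \sqrt{-26190} = 3 i \sqrt{2910} \approx 161.83 i$)
$v - - D{\left(3 \cdot 0,34 \right)} = 3 i \sqrt{2910} - \left(-1\right) 34 = 3 i \sqrt{2910} - -34 = 3 i \sqrt{2910} + 34 = 34 + 3 i \sqrt{2910}$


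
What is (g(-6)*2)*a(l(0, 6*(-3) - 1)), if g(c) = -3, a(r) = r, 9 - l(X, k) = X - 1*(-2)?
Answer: -42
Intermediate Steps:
l(X, k) = 7 - X (l(X, k) = 9 - (X - 1*(-2)) = 9 - (X + 2) = 9 - (2 + X) = 9 + (-2 - X) = 7 - X)
(g(-6)*2)*a(l(0, 6*(-3) - 1)) = (-3*2)*(7 - 1*0) = -6*(7 + 0) = -6*7 = -42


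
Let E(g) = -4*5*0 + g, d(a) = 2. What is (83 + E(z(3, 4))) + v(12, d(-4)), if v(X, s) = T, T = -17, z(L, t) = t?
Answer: 70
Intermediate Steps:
v(X, s) = -17
E(g) = g (E(g) = -20*0 + g = 0 + g = g)
(83 + E(z(3, 4))) + v(12, d(-4)) = (83 + 4) - 17 = 87 - 17 = 70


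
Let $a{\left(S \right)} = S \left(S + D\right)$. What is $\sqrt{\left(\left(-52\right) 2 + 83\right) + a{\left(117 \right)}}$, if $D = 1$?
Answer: $\sqrt{13785} \approx 117.41$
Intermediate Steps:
$a{\left(S \right)} = S \left(1 + S\right)$ ($a{\left(S \right)} = S \left(S + 1\right) = S \left(1 + S\right)$)
$\sqrt{\left(\left(-52\right) 2 + 83\right) + a{\left(117 \right)}} = \sqrt{\left(\left(-52\right) 2 + 83\right) + 117 \left(1 + 117\right)} = \sqrt{\left(-104 + 83\right) + 117 \cdot 118} = \sqrt{-21 + 13806} = \sqrt{13785}$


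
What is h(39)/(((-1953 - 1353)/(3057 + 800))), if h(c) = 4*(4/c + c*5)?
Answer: -106526/117 ≈ -910.48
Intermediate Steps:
h(c) = 16/c + 20*c (h(c) = 4*(4/c + 5*c) = 16/c + 20*c)
h(39)/(((-1953 - 1353)/(3057 + 800))) = (16/39 + 20*39)/(((-1953 - 1353)/(3057 + 800))) = (16*(1/39) + 780)/((-3306/3857)) = (16/39 + 780)/((-3306*1/3857)) = 30436/(39*(-6/7)) = (30436/39)*(-7/6) = -106526/117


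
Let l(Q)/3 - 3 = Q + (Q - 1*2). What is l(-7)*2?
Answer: -78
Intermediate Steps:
l(Q) = 3 + 6*Q (l(Q) = 9 + 3*(Q + (Q - 1*2)) = 9 + 3*(Q + (Q - 2)) = 9 + 3*(Q + (-2 + Q)) = 9 + 3*(-2 + 2*Q) = 9 + (-6 + 6*Q) = 3 + 6*Q)
l(-7)*2 = (3 + 6*(-7))*2 = (3 - 42)*2 = -39*2 = -78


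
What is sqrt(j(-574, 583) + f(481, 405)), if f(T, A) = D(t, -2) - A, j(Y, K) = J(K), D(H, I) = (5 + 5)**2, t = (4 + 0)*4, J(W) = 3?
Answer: I*sqrt(302) ≈ 17.378*I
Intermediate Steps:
t = 16 (t = 4*4 = 16)
D(H, I) = 100 (D(H, I) = 10**2 = 100)
j(Y, K) = 3
f(T, A) = 100 - A
sqrt(j(-574, 583) + f(481, 405)) = sqrt(3 + (100 - 1*405)) = sqrt(3 + (100 - 405)) = sqrt(3 - 305) = sqrt(-302) = I*sqrt(302)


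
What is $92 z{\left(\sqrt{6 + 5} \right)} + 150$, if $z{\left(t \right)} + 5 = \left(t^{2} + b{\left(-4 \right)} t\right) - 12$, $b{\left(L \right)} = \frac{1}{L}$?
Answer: $-402 - 23 \sqrt{11} \approx -478.28$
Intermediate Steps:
$z{\left(t \right)} = -17 + t^{2} - \frac{t}{4}$ ($z{\left(t \right)} = -5 - \left(12 - t^{2} - \frac{t}{-4}\right) = -5 - \left(12 - t^{2} + \frac{t}{4}\right) = -17 + t^{2} - \frac{t}{4}$)
$92 z{\left(\sqrt{6 + 5} \right)} + 150 = 92 \left(-17 + \left(\sqrt{6 + 5}\right)^{2} - \frac{\sqrt{6 + 5}}{4}\right) + 150 = 92 \left(-17 + \left(\sqrt{11}\right)^{2} - \frac{\sqrt{11}}{4}\right) + 150 = 92 \left(-17 + 11 - \frac{\sqrt{11}}{4}\right) + 150 = 92 \left(-6 - \frac{\sqrt{11}}{4}\right) + 150 = \left(-552 - 23 \sqrt{11}\right) + 150 = -402 - 23 \sqrt{11}$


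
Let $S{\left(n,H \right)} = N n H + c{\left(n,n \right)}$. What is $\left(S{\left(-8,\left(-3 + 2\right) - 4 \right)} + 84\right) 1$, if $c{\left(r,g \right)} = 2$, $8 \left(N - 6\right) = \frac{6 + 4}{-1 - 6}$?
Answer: $\frac{2232}{7} \approx 318.86$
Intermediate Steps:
$N = \frac{163}{28}$ ($N = 6 + \frac{\left(6 + 4\right) \frac{1}{-1 - 6}}{8} = 6 + \frac{10 \frac{1}{-7}}{8} = 6 + \frac{10 \left(- \frac{1}{7}\right)}{8} = 6 + \frac{1}{8} \left(- \frac{10}{7}\right) = 6 - \frac{5}{28} = \frac{163}{28} \approx 5.8214$)
$S{\left(n,H \right)} = 2 + \frac{163 H n}{28}$ ($S{\left(n,H \right)} = \frac{163 n}{28} H + 2 = \frac{163 H n}{28} + 2 = 2 + \frac{163 H n}{28}$)
$\left(S{\left(-8,\left(-3 + 2\right) - 4 \right)} + 84\right) 1 = \left(\left(2 + \frac{163}{28} \left(\left(-3 + 2\right) - 4\right) \left(-8\right)\right) + 84\right) 1 = \left(\left(2 + \frac{163}{28} \left(-1 - 4\right) \left(-8\right)\right) + 84\right) 1 = \left(\left(2 + \frac{163}{28} \left(-5\right) \left(-8\right)\right) + 84\right) 1 = \left(\left(2 + \frac{1630}{7}\right) + 84\right) 1 = \left(\frac{1644}{7} + 84\right) 1 = \frac{2232}{7} \cdot 1 = \frac{2232}{7}$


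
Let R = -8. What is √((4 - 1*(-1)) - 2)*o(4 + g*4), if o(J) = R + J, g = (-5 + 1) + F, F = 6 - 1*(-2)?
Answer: 12*√3 ≈ 20.785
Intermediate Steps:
F = 8 (F = 6 + 2 = 8)
g = 4 (g = (-5 + 1) + 8 = -4 + 8 = 4)
o(J) = -8 + J
√((4 - 1*(-1)) - 2)*o(4 + g*4) = √((4 - 1*(-1)) - 2)*(-8 + (4 + 4*4)) = √((4 + 1) - 2)*(-8 + (4 + 16)) = √(5 - 2)*(-8 + 20) = √3*12 = 12*√3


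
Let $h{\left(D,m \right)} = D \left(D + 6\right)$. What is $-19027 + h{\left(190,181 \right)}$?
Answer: $18213$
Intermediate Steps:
$h{\left(D,m \right)} = D \left(6 + D\right)$
$-19027 + h{\left(190,181 \right)} = -19027 + 190 \left(6 + 190\right) = -19027 + 190 \cdot 196 = -19027 + 37240 = 18213$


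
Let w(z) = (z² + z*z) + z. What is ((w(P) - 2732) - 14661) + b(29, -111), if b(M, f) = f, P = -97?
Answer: 1217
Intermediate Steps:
w(z) = z + 2*z² (w(z) = (z² + z²) + z = 2*z² + z = z + 2*z²)
((w(P) - 2732) - 14661) + b(29, -111) = ((-97*(1 + 2*(-97)) - 2732) - 14661) - 111 = ((-97*(1 - 194) - 2732) - 14661) - 111 = ((-97*(-193) - 2732) - 14661) - 111 = ((18721 - 2732) - 14661) - 111 = (15989 - 14661) - 111 = 1328 - 111 = 1217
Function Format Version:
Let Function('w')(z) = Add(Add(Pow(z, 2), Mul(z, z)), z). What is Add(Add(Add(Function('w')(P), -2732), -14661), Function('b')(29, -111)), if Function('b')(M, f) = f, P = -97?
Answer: 1217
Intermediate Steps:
Function('w')(z) = Add(z, Mul(2, Pow(z, 2))) (Function('w')(z) = Add(Add(Pow(z, 2), Pow(z, 2)), z) = Add(Mul(2, Pow(z, 2)), z) = Add(z, Mul(2, Pow(z, 2))))
Add(Add(Add(Function('w')(P), -2732), -14661), Function('b')(29, -111)) = Add(Add(Add(Mul(-97, Add(1, Mul(2, -97))), -2732), -14661), -111) = Add(Add(Add(Mul(-97, Add(1, -194)), -2732), -14661), -111) = Add(Add(Add(Mul(-97, -193), -2732), -14661), -111) = Add(Add(Add(18721, -2732), -14661), -111) = Add(Add(15989, -14661), -111) = Add(1328, -111) = 1217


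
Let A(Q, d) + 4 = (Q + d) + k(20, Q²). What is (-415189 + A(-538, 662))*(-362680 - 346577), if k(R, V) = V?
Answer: 89100410625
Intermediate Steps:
A(Q, d) = -4 + Q + d + Q² (A(Q, d) = -4 + ((Q + d) + Q²) = -4 + (Q + d + Q²) = -4 + Q + d + Q²)
(-415189 + A(-538, 662))*(-362680 - 346577) = (-415189 + (-4 - 538 + 662 + (-538)²))*(-362680 - 346577) = (-415189 + (-4 - 538 + 662 + 289444))*(-709257) = (-415189 + 289564)*(-709257) = -125625*(-709257) = 89100410625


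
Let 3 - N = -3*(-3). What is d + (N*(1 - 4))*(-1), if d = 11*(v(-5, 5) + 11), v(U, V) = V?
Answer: 158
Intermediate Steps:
N = -6 (N = 3 - (-3)*(-3) = 3 - 1*9 = 3 - 9 = -6)
d = 176 (d = 11*(5 + 11) = 11*16 = 176)
d + (N*(1 - 4))*(-1) = 176 - 6*(1 - 4)*(-1) = 176 - 6*(-3)*(-1) = 176 + 18*(-1) = 176 - 18 = 158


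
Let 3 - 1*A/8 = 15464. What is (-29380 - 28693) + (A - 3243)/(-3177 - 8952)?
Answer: -704240486/12129 ≈ -58063.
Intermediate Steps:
A = -123688 (A = 24 - 8*15464 = 24 - 123712 = -123688)
(-29380 - 28693) + (A - 3243)/(-3177 - 8952) = (-29380 - 28693) + (-123688 - 3243)/(-3177 - 8952) = -58073 - 126931/(-12129) = -58073 - 126931*(-1/12129) = -58073 + 126931/12129 = -704240486/12129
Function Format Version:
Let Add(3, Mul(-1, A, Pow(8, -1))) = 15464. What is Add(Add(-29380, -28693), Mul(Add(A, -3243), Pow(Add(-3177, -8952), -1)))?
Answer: Rational(-704240486, 12129) ≈ -58063.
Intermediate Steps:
A = -123688 (A = Add(24, Mul(-8, 15464)) = Add(24, -123712) = -123688)
Add(Add(-29380, -28693), Mul(Add(A, -3243), Pow(Add(-3177, -8952), -1))) = Add(Add(-29380, -28693), Mul(Add(-123688, -3243), Pow(Add(-3177, -8952), -1))) = Add(-58073, Mul(-126931, Pow(-12129, -1))) = Add(-58073, Mul(-126931, Rational(-1, 12129))) = Add(-58073, Rational(126931, 12129)) = Rational(-704240486, 12129)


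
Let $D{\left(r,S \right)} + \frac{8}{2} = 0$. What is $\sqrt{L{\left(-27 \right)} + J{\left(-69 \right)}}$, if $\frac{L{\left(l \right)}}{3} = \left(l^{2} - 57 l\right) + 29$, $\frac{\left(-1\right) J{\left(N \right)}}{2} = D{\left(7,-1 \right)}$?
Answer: $\sqrt{6899} \approx 83.06$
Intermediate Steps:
$D{\left(r,S \right)} = -4$ ($D{\left(r,S \right)} = -4 + 0 = -4$)
$J{\left(N \right)} = 8$ ($J{\left(N \right)} = \left(-2\right) \left(-4\right) = 8$)
$L{\left(l \right)} = 87 - 171 l + 3 l^{2}$ ($L{\left(l \right)} = 3 \left(\left(l^{2} - 57 l\right) + 29\right) = 3 \left(29 + l^{2} - 57 l\right) = 87 - 171 l + 3 l^{2}$)
$\sqrt{L{\left(-27 \right)} + J{\left(-69 \right)}} = \sqrt{\left(87 - -4617 + 3 \left(-27\right)^{2}\right) + 8} = \sqrt{\left(87 + 4617 + 3 \cdot 729\right) + 8} = \sqrt{\left(87 + 4617 + 2187\right) + 8} = \sqrt{6891 + 8} = \sqrt{6899}$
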